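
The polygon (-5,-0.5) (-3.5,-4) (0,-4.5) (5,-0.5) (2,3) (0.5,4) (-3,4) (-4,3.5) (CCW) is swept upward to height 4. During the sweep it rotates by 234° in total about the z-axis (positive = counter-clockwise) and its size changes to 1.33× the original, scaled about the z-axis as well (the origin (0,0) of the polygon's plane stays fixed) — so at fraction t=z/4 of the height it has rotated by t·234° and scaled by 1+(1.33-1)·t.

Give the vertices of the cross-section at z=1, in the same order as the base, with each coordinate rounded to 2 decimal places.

t = z/height = 1/4 = 0.25
s = 1 + (scale-1)·z/height = 1 + (1.33-1)·1/4 = 1.082500
θ = twist·z/height = 234°·1/4 = 58.5000° = 1.021018 rad
cos θ = 0.522499, sin θ = 0.852640 (intermediates below are computed at full precision and shown rounded to 5 d.p.)
v1: (-5,-0.5) → rotate → (-2.18617,-4.52445) → ×s → (-2.36653,-4.89772) → (-2.37,-4.90)
v2: (-3.5,-4) → rotate → (1.58182,-5.07423) → ×s → (1.71232,-5.49286) → (1.71,-5.49)
v3: (0,-4.5) → rotate → (3.83688,-2.35124) → ×s → (4.15342,-2.54522) → (4.15,-2.55)
v4: (5,-0.5) → rotate → (3.03881,4.00195) → ×s → (3.28951,4.33211) → (3.29,4.33)
v5: (2,3) → rotate → (-1.51292,3.27278) → ×s → (-1.63774,3.54278) → (-1.64,3.54)
v6: (0.5,4) → rotate → (-3.14931,2.51631) → ×s → (-3.40913,2.72391) → (-3.41,2.72)
v7: (-3,4) → rotate → (-4.97806,-0.46793) → ×s → (-5.38875,-0.50653) → (-5.39,-0.51)
v8: (-4,3.5) → rotate → (-5.07423,-1.58182) → ×s → (-5.49286,-1.71232) → (-5.49,-1.71)

Cross-section at z=1: (-2.37,-4.90) (1.71,-5.49) (4.15,-2.55) (3.29,4.33) (-1.64,3.54) (-3.41,2.72) (-5.39,-0.51) (-5.49,-1.71)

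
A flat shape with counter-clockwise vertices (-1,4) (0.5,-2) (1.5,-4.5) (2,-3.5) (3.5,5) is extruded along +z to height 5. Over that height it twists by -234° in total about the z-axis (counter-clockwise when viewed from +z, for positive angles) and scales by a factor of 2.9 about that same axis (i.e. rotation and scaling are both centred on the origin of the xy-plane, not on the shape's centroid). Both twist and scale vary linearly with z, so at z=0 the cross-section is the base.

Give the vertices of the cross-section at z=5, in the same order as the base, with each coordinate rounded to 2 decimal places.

t = z/height = 5/5 = 1
s = 1 + (scale-1)·z/height = 1 + (2.9-1)·5/5 = 2.900000
θ = twist·z/height = -234°·5/5 = -234.0000° = -4.084070 rad
cos θ = -0.587785, sin θ = 0.809017 (intermediates below are computed at full precision and shown rounded to 5 d.p.)
v1: (-1,4) → rotate → (-2.64828,-3.16016) → ×s → (-7.68002,-9.16446) → (-7.68,-9.16)
v2: (0.5,-2) → rotate → (1.32414,1.58008) → ×s → (3.84001,4.58223) → (3.84,4.58)
v3: (1.5,-4.5) → rotate → (2.75890,3.85856) → ×s → (8.00081,11.18982) → (8.00,11.19)
v4: (2,-3.5) → rotate → (1.65599,3.67528) → ×s → (4.80237,10.65832) → (4.80,10.66)
v5: (3.5,5) → rotate → (-6.10233,-0.10737) → ×s → (-17.69677,-0.31136) → (-17.70,-0.31)

Cross-section at z=5: (-7.68,-9.16) (3.84,4.58) (8.00,11.19) (4.80,10.66) (-17.70,-0.31)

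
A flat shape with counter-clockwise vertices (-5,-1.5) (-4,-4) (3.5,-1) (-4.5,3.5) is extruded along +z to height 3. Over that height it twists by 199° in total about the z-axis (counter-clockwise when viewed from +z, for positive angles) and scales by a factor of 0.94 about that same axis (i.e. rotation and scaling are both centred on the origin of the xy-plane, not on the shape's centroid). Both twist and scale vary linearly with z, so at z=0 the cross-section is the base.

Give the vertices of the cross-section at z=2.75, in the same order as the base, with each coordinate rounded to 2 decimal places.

Cross-section at z=2.75: (4.66,1.62) (3.62,3.94) (-3.34,0.80) (4.39,-3.13)

t = z/height = 2.75/3 = 0.916667
s = 1 + (scale-1)·z/height = 1 + (0.94-1)·2.75/3 = 0.945000
θ = twist·z/height = 199°·2.75/3 = 182.4167° = 3.183771 rad
cos θ = -0.999111, sin θ = -0.042166 (intermediates below are computed at full precision and shown rounded to 5 d.p.)
v1: (-5,-1.5) → rotate → (4.93230,1.70950) → ×s → (4.66103,1.61547) → (4.66,1.62)
v2: (-4,-4) → rotate → (3.82778,4.16511) → ×s → (3.61725,3.93603) → (3.62,3.94)
v3: (3.5,-1) → rotate → (-3.53905,0.85153) → ×s → (-3.34441,0.80469) → (-3.34,0.80)
v4: (-4.5,3.5) → rotate → (4.64358,-3.30714) → ×s → (4.38818,-3.12525) → (4.39,-3.13)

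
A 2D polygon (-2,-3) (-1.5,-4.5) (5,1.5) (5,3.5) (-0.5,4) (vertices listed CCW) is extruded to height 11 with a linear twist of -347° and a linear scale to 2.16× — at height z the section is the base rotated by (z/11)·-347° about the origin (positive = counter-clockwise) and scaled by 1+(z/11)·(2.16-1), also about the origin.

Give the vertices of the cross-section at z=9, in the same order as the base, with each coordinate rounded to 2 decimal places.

t = z/height = 9/11 = 0.818182
s = 1 + (scale-1)·z/height = 1 + (2.16-1)·9/11 = 1.949091
θ = twist·z/height = -347°·9/11 = -283.9091° = -4.955148 rad
cos θ = 0.240382, sin θ = 0.970678 (intermediates below are computed at full precision and shown rounded to 5 d.p.)
v1: (-2,-3) → rotate → (2.43127,-2.66250) → ×s → (4.73877,-5.18946) → (4.74,-5.19)
v2: (-1.5,-4.5) → rotate → (4.00748,-2.53774) → ×s → (7.81094,-4.94628) → (7.81,-4.95)
v3: (5,1.5) → rotate → (-0.25411,5.21396) → ×s → (-0.49528,10.16249) → (-0.50,10.16)
v4: (5,3.5) → rotate → (-2.19546,5.69473) → ×s → (-4.27916,11.09954) → (-4.28,11.10)
v5: (-0.5,4) → rotate → (-4.00290,0.47619) → ×s → (-7.80202,0.92814) → (-7.80,0.93)

Cross-section at z=9: (4.74,-5.19) (7.81,-4.95) (-0.50,10.16) (-4.28,11.10) (-7.80,0.93)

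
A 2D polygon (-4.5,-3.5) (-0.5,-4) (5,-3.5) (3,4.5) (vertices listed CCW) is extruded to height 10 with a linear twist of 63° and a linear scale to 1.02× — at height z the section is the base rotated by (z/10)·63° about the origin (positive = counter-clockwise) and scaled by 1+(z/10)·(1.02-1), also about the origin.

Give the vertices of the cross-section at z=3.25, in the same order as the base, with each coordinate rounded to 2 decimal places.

t = z/height = 3.25/10 = 0.325
s = 1 + (scale-1)·z/height = 1 + (1.02-1)·3.25/10 = 1.006500
θ = twist·z/height = 63°·3.25/10 = 20.4750° = 0.357356 rad
cos θ = 0.936825, sin θ = 0.349799 (intermediates below are computed at full precision and shown rounded to 5 d.p.)
v1: (-4.5,-3.5) → rotate → (-2.99142,-4.85298) → ×s → (-3.01086,-4.88453) → (-3.01,-4.88)
v2: (-0.5,-4) → rotate → (0.93078,-3.92220) → ×s → (0.93683,-3.94769) → (0.94,-3.95)
v3: (5,-3.5) → rotate → (5.90842,-1.52989) → ×s → (5.94682,-1.53984) → (5.95,-1.54)
v4: (3,4.5) → rotate → (1.23638,5.26511) → ×s → (1.24442,5.29933) → (1.24,5.30)

Cross-section at z=3.25: (-3.01,-4.88) (0.94,-3.95) (5.95,-1.54) (1.24,5.30)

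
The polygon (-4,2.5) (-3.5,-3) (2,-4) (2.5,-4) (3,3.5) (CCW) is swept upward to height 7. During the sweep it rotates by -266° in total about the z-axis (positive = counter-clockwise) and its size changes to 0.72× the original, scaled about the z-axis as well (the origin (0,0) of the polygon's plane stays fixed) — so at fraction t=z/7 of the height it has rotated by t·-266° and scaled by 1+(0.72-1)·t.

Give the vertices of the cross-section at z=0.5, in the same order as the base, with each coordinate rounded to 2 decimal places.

Cross-section at z=0.5: (-2.91,3.59) (-4.20,-1.66) (0.58,-4.34) (1.04,-4.50) (3.90,2.29)

t = z/height = 0.5/7 = 0.0714286
s = 1 + (scale-1)·z/height = 1 + (0.72-1)·0.5/7 = 0.980000
θ = twist·z/height = -266°·0.5/7 = -19.0000° = -0.331613 rad
cos θ = 0.945519, sin θ = -0.325568 (intermediates below are computed at full precision and shown rounded to 5 d.p.)
v1: (-4,2.5) → rotate → (-2.96815,3.66607) → ×s → (-2.90879,3.59275) → (-2.91,3.59)
v2: (-3.5,-3) → rotate → (-4.28602,-1.69707) → ×s → (-4.20030,-1.66313) → (-4.20,-1.66)
v3: (2,-4) → rotate → (0.58876,-4.43321) → ×s → (0.57699,-4.34455) → (0.58,-4.34)
v4: (2.5,-4) → rotate → (1.06152,-4.59599) → ×s → (1.04029,-4.50407) → (1.04,-4.50)
v5: (3,3.5) → rotate → (3.97604,2.33261) → ×s → (3.89652,2.28596) → (3.90,2.29)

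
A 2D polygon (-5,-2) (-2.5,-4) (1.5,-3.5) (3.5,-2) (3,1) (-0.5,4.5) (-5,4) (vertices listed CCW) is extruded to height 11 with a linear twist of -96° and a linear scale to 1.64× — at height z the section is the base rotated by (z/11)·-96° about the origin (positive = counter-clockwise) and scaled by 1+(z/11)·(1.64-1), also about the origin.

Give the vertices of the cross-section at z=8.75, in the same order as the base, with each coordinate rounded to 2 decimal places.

t = z/height = 8.75/11 = 0.795455
s = 1 + (scale-1)·z/height = 1 + (1.64-1)·8.75/11 = 1.509091
θ = twist·z/height = -96°·8.75/11 = -76.3636° = -1.332797 rad
cos θ = 0.235759, sin θ = -0.971812 (intermediates below are computed at full precision and shown rounded to 5 d.p.)
v1: (-5,-2) → rotate → (-3.12242,4.38754) → ×s → (-4.71201,6.62120) → (-4.71,6.62)
v2: (-2.5,-4) → rotate → (-4.47664,1.48649) → ×s → (-6.75566,2.24325) → (-6.76,2.24)
v3: (1.5,-3.5) → rotate → (-3.04770,-2.28287) → ×s → (-4.59926,-3.44506) → (-4.60,-3.45)
v4: (3.5,-2) → rotate → (-1.11847,-3.87286) → ×s → (-1.68787,-5.84450) → (-1.69,-5.84)
v5: (3,1) → rotate → (1.67909,-2.67968) → ×s → (2.53390,-4.04387) → (2.53,-4.04)
v6: (-0.5,4.5) → rotate → (4.25527,1.54682) → ×s → (6.42159,2.33429) → (6.42,2.33)
v7: (-5,4) → rotate → (2.70845,5.80209) → ×s → (4.08730,8.75589) → (4.09,8.76)

Cross-section at z=8.75: (-4.71,6.62) (-6.76,2.24) (-4.60,-3.45) (-1.69,-5.84) (2.53,-4.04) (6.42,2.33) (4.09,8.76)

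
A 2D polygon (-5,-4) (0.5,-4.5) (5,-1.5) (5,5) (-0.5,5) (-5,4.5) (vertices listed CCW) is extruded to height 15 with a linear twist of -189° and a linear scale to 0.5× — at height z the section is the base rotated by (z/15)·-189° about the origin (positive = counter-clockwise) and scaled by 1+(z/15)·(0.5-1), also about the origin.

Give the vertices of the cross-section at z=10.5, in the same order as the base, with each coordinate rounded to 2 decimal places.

t = z/height = 10.5/15 = 0.7
s = 1 + (scale-1)·z/height = 1 + (0.5-1)·10.5/15 = 0.650000
θ = twist·z/height = -189°·10.5/15 = -132.3000° = -2.309071 rad
cos θ = -0.673013, sin θ = -0.739631 (intermediates below are computed at full precision and shown rounded to 5 d.p.)
v1: (-5,-4) → rotate → (0.40654,6.39021) → ×s → (0.26425,4.15363) → (0.26,4.15)
v2: (0.5,-4.5) → rotate → (-3.66485,2.65874) → ×s → (-2.38215,1.72818) → (-2.38,1.73)
v3: (5,-1.5) → rotate → (-4.47451,-2.68864) → ×s → (-2.90843,-1.74761) → (-2.91,-1.75)
v4: (5,5) → rotate → (0.33309,-7.06322) → ×s → (0.21651,-4.59109) → (0.22,-4.59)
v5: (-0.5,5) → rotate → (4.03466,-2.99525) → ×s → (2.62253,-1.94691) → (2.62,-1.95)
v6: (-5,4.5) → rotate → (6.69340,0.66960) → ×s → (4.35071,0.43524) → (4.35,0.44)

Cross-section at z=10.5: (0.26,4.15) (-2.38,1.73) (-2.91,-1.75) (0.22,-4.59) (2.62,-1.95) (4.35,0.44)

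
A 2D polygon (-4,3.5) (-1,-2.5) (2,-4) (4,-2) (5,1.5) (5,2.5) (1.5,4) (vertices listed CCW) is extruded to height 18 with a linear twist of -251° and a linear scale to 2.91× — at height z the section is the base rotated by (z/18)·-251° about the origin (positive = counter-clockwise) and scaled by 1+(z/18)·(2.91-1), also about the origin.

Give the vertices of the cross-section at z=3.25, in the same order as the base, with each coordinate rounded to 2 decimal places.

t = z/height = 3.25/18 = 0.180556
s = 1 + (scale-1)·z/height = 1 + (2.91-1)·3.25/18 = 1.344861
θ = twist·z/height = -251°·3.25/18 = -45.3194° = -0.790974 rad
cos θ = 0.703153, sin θ = -0.711038 (intermediates below are computed at full precision and shown rounded to 5 d.p.)
v1: (-4,3.5) → rotate → (-0.32398,5.30519) → ×s → (-0.43571,7.13474) → (-0.44,7.13)
v2: (-1,-2.5) → rotate → (-2.48075,-1.04685) → ×s → (-3.33626,-1.40786) → (-3.34,-1.41)
v3: (2,-4) → rotate → (-1.43785,-4.23469) → ×s → (-1.93370,-5.69507) → (-1.93,-5.70)
v4: (4,-2) → rotate → (1.39054,-4.25046) → ×s → (1.87008,-5.71628) → (1.87,-5.72)
v5: (5,1.5) → rotate → (4.58232,-2.50046) → ×s → (6.16259,-3.36277) → (6.16,-3.36)
v6: (5,2.5) → rotate → (5.29336,-1.79731) → ×s → (7.11884,-2.41713) → (7.12,-2.42)
v7: (1.5,4) → rotate → (3.89888,1.74606) → ×s → (5.24346,2.34820) → (5.24,2.35)

Cross-section at z=3.25: (-0.44,7.13) (-3.34,-1.41) (-1.93,-5.70) (1.87,-5.72) (6.16,-3.36) (7.12,-2.42) (5.24,2.35)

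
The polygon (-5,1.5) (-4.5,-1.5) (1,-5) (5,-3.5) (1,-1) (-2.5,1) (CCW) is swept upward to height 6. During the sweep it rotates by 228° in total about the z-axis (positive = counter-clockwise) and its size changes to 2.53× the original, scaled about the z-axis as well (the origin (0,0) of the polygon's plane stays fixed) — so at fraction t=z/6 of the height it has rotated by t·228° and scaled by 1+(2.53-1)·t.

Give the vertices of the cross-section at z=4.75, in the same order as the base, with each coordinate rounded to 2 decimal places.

Cross-section at z=4.75: (11.08,-3.22) (9.92,3.40) (-2.31,11.04) (-11.12,7.64) (-2.23,2.19) (5.55,-2.16)

t = z/height = 4.75/6 = 0.791667
s = 1 + (scale-1)·z/height = 1 + (2.53-1)·4.75/6 = 2.211250
θ = twist·z/height = 228°·4.75/6 = 180.5000° = 3.150319 rad
cos θ = -0.999962, sin θ = -0.008727 (intermediates below are computed at full precision and shown rounded to 5 d.p.)
v1: (-5,1.5) → rotate → (5.01290,-1.45631) → ×s → (11.08477,-3.22027) → (11.08,-3.22)
v2: (-4.5,-1.5) → rotate → (4.48674,1.53921) → ×s → (9.92130,3.40358) → (9.92,3.40)
v3: (1,-5) → rotate → (-1.04359,4.99108) → ×s → (-2.30765,11.03653) → (-2.31,11.04)
v4: (5,-3.5) → rotate → (-5.03035,3.45623) → ×s → (-11.12337,7.64260) → (-11.12,7.64)
v5: (1,-1) → rotate → (-1.00869,0.99124) → ×s → (-2.23046,2.19187) → (-2.23,2.19)
v6: (-2.5,1) → rotate → (2.50863,-0.97815) → ×s → (5.54721,-2.16292) → (5.55,-2.16)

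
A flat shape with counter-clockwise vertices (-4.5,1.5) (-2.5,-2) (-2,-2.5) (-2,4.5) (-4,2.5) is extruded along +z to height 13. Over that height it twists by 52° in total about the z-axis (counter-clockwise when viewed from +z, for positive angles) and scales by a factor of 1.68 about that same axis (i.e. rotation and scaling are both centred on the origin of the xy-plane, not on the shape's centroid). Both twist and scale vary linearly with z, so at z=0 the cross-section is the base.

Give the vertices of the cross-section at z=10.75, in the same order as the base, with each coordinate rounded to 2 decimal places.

Cross-section at z=10.75: (-6.74,-3.08) (-0.73,-4.95) (0.38,-4.99) (-7.08,3.01) (-7.23,-1.41)

t = z/height = 10.75/13 = 0.826923
s = 1 + (scale-1)·z/height = 1 + (1.68-1)·10.75/13 = 1.562308
θ = twist·z/height = 52°·10.75/13 = 43.0000° = 0.750492 rad
cos θ = 0.731354, sin θ = 0.681998 (intermediates below are computed at full precision and shown rounded to 5 d.p.)
v1: (-4.5,1.5) → rotate → (-4.31409,-1.97196) → ×s → (-6.73993,-3.08081) → (-6.74,-3.08)
v2: (-2.5,-2) → rotate → (-0.46439,-3.16770) → ×s → (-0.72552,-4.94893) → (-0.73,-4.95)
v3: (-2,-2.5) → rotate → (0.24229,-3.19238) → ×s → (0.37853,-4.98748) → (0.38,-4.99)
v4: (-2,4.5) → rotate → (-4.53170,1.92709) → ×s → (-7.07991,3.01072) → (-7.08,3.01)
v5: (-4,2.5) → rotate → (-4.63041,-0.89961) → ×s → (-7.23413,-1.40547) → (-7.23,-1.41)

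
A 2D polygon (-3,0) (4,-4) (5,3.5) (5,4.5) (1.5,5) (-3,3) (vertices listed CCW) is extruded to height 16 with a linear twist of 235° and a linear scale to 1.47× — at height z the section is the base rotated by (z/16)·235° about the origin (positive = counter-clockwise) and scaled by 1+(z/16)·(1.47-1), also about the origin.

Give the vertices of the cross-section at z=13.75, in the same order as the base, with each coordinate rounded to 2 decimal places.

Cross-section at z=13.75: (3.91,1.57) (-7.31,3.11) (-4.67,-7.18) (-4.15,-8.48) (0.67,-7.30) (5.48,-2.33)

t = z/height = 13.75/16 = 0.859375
s = 1 + (scale-1)·z/height = 1 + (1.47-1)·13.75/16 = 1.403906
θ = twist·z/height = 235°·13.75/16 = 201.9531° = 3.524747 rad
cos θ = -0.927490, sin θ = -0.373848 (intermediates below are computed at full precision and shown rounded to 5 d.p.)
v1: (-3,0) → rotate → (2.78247,1.12154) → ×s → (3.90633,1.57454) → (3.91,1.57)
v2: (4,-4) → rotate → (-5.20535,2.21457) → ×s → (-7.30783,3.10905) → (-7.31,3.11)
v3: (5,3.5) → rotate → (-3.32898,-5.11545) → ×s → (-4.67358,-7.18162) → (-4.67,-7.18)
v4: (5,4.5) → rotate → (-2.95513,-6.04294) → ×s → (-4.14873,-8.48373) → (-4.15,-8.48)
v5: (1.5,5) → rotate → (0.47800,-5.19822) → ×s → (0.67107,-7.29782) → (0.67,-7.30)
v6: (-3,3) → rotate → (3.90401,-1.66093) → ×s → (5.48087,-2.33178) → (5.48,-2.33)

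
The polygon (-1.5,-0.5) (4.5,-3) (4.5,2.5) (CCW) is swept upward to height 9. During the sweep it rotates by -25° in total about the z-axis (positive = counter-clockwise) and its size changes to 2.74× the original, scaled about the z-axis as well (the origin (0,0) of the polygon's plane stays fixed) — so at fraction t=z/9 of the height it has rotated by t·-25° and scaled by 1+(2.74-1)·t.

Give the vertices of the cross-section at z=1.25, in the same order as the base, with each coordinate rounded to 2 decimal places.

t = z/height = 1.25/9 = 0.138889
s = 1 + (scale-1)·z/height = 1 + (2.74-1)·1.25/9 = 1.241667
θ = twist·z/height = -25°·1.25/9 = -3.4722° = -0.060602 rad
cos θ = 0.998164, sin θ = -0.060565 (intermediates below are computed at full precision and shown rounded to 5 d.p.)
v1: (-1.5,-0.5) → rotate → (-1.52753,-0.40824) → ×s → (-1.89668,-0.50689) → (-1.90,-0.51)
v2: (4.5,-3) → rotate → (4.31005,-3.26703) → ×s → (5.35164,-4.05657) → (5.35,-4.06)
v3: (4.5,2.5) → rotate → (4.64315,2.22287) → ×s → (5.76525,2.76006) → (5.77,2.76)

Cross-section at z=1.25: (-1.90,-0.51) (5.35,-4.06) (5.77,2.76)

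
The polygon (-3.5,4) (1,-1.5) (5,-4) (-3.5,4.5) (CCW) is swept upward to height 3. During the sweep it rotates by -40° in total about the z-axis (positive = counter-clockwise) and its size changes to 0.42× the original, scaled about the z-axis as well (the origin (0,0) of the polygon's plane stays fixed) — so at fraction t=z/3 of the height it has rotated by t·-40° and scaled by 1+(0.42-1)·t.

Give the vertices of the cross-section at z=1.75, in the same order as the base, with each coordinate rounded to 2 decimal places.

Cross-section at z=1.75: (-1.08,3.35) (0.21,-1.17) (1.99,-3.74) (-0.95,3.65)

t = z/height = 1.75/3 = 0.583333
s = 1 + (scale-1)·z/height = 1 + (0.42-1)·1.75/3 = 0.661667
θ = twist·z/height = -40°·1.75/3 = -23.3333° = -0.407243 rad
cos θ = 0.918216, sin θ = -0.396080 (intermediates below are computed at full precision and shown rounded to 5 d.p.)
v1: (-3.5,4) → rotate → (-1.62944,5.05914) → ×s → (-1.07814,3.34747) → (-1.08,3.35)
v2: (1,-1.5) → rotate → (0.32410,-1.77340) → ×s → (0.21444,-1.17340) → (0.21,-1.17)
v3: (5,-4) → rotate → (3.00676,-5.65326) → ×s → (1.98947,-3.74058) → (1.99,-3.74)
v4: (-3.5,4.5) → rotate → (-1.43140,5.51825) → ×s → (-0.94711,3.65124) → (-0.95,3.65)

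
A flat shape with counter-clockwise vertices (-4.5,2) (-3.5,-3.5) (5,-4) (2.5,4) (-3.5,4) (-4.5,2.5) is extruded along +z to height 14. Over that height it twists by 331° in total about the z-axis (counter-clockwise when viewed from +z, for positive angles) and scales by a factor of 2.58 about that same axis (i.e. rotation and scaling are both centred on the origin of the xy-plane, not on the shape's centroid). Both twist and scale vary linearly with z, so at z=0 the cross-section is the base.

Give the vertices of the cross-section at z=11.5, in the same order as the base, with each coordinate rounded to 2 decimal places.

Cross-section at z=11.5: (4.25,10.49) (-8.30,7.77) (-8.81,-11.79) (9.38,-5.44) (8.92,8.34) (5.40,10.52)

t = z/height = 11.5/14 = 0.821429
s = 1 + (scale-1)·z/height = 1 + (2.58-1)·11.5/14 = 2.297857
θ = twist·z/height = 331°·11.5/14 = 271.8929° = 4.745426 rad
cos θ = 0.033031, sin θ = -0.999454 (intermediates below are computed at full precision and shown rounded to 5 d.p.)
v1: (-4.5,2) → rotate → (1.85027,4.56361) → ×s → (4.25166,10.48651) → (4.25,10.49)
v2: (-3.5,-3.5) → rotate → (-3.61370,3.38248) → ×s → (-8.30376,7.77246) → (-8.30,7.77)
v3: (5,-4) → rotate → (-3.83266,-5.12939) → ×s → (-8.80692,-11.78661) → (-8.81,-11.79)
v4: (2.5,4) → rotate → (4.08039,-2.36651) → ×s → (9.37616,-5.43791) → (9.38,-5.44)
v5: (-3.5,4) → rotate → (3.88221,3.63021) → ×s → (8.92076,8.34171) → (8.92,8.34)
v6: (-4.5,2.5) → rotate → (2.35000,4.58012) → ×s → (5.39996,10.52446) → (5.40,10.52)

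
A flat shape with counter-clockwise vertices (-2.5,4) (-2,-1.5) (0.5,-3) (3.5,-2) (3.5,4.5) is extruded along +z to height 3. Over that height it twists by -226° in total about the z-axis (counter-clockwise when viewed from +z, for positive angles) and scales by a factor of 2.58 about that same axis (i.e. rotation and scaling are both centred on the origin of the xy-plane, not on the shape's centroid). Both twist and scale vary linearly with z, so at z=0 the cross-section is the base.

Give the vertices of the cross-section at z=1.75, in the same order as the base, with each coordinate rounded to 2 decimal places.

t = z/height = 1.75/3 = 0.583333
s = 1 + (scale-1)·z/height = 1 + (2.58-1)·1.75/3 = 1.921667
θ = twist·z/height = -226°·1.75/3 = -131.8333° = -2.300926 rad
cos θ = -0.666966, sin θ = -0.745088 (intermediates below are computed at full precision and shown rounded to 5 d.p.)
v1: (-2.5,4) → rotate → (4.64777,-0.80514) → ×s → (8.93146,-1.54722) → (8.93,-1.55)
v2: (-2,-1.5) → rotate → (0.21630,2.49063) → ×s → (0.41566,4.78615) → (0.42,4.79)
v3: (0.5,-3) → rotate → (-2.56875,1.62835) → ×s → (-4.93628,3.12915) → (-4.94,3.13)
v4: (3.5,-2) → rotate → (-3.82456,-1.27388) → ×s → (-7.34952,-2.44797) → (-7.35,-2.45)
v5: (3.5,4.5) → rotate → (1.01852,-5.60916) → ×s → (1.95725,-10.77893) → (1.96,-10.78)

Cross-section at z=1.75: (8.93,-1.55) (0.42,4.79) (-4.94,3.13) (-7.35,-2.45) (1.96,-10.78)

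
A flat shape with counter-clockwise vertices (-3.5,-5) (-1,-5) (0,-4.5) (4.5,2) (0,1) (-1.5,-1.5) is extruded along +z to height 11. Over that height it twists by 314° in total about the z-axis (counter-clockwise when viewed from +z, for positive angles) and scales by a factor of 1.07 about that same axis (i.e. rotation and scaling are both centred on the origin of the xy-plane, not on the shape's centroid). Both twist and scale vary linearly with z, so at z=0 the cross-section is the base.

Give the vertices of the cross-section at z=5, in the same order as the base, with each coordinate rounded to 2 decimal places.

Cross-section at z=5: (6.00,1.92) (3.95,3.48) (2.81,3.69) (-4.94,1.17) (-0.62,-0.82) (2.17,0.29)

t = z/height = 5/11 = 0.454545
s = 1 + (scale-1)·z/height = 1 + (1.07-1)·5/11 = 1.031818
θ = twist·z/height = 314°·5/11 = 142.7273° = 2.491061 rad
cos θ = -0.795762, sin θ = 0.605610 (intermediates below are computed at full precision and shown rounded to 5 d.p.)
v1: (-3.5,-5) → rotate → (5.81321,1.85918) → ×s → (5.99818,1.91833) → (6.00,1.92)
v2: (-1,-5) → rotate → (3.82381,3.37320) → ×s → (3.94548,3.48053) → (3.95,3.48)
v3: (0,-4.5) → rotate → (2.72524,3.58093) → ×s → (2.81196,3.69487) → (2.81,3.69)
v4: (4.5,2) → rotate → (-4.79215,1.13372) → ×s → (-4.94463,1.16979) → (-4.94,1.17)
v5: (0,1) → rotate → (-0.60561,-0.79576) → ×s → (-0.62488,-0.82108) → (-0.62,-0.82)
v6: (-1.5,-1.5) → rotate → (2.10206,0.28523) → ×s → (2.16894,0.29430) → (2.17,0.29)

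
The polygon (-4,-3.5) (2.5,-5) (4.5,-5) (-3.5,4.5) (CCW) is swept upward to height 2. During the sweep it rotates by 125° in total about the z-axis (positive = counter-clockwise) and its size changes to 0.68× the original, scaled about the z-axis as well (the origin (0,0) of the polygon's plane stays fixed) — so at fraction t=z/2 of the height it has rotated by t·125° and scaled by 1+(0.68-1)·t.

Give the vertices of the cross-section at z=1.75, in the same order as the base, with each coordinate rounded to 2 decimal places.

Cross-section at z=1.75: (3.33,-1.88) (2.80,2.89) (2.32,4.25) (-2.22,-3.45)

t = z/height = 1.75/2 = 0.875
s = 1 + (scale-1)·z/height = 1 + (0.68-1)·1.75/2 = 0.720000
θ = twist·z/height = 125°·1.75/2 = 109.3750° = 1.908954 rad
cos θ = -0.331750, sin θ = 0.943368 (intermediates below are computed at full precision and shown rounded to 5 d.p.)
v1: (-4,-3.5) → rotate → (4.62878,-2.61235) → ×s → (3.33272,-1.88089) → (3.33,-1.88)
v2: (2.5,-5) → rotate → (3.88746,4.01717) → ×s → (2.79897,2.89236) → (2.80,2.89)
v3: (4.5,-5) → rotate → (3.22396,5.90390) → ×s → (2.32125,4.25081) → (2.32,4.25)
v4: (-3.5,4.5) → rotate → (-3.08403,-4.79466) → ×s → (-2.22050,-3.45215) → (-2.22,-3.45)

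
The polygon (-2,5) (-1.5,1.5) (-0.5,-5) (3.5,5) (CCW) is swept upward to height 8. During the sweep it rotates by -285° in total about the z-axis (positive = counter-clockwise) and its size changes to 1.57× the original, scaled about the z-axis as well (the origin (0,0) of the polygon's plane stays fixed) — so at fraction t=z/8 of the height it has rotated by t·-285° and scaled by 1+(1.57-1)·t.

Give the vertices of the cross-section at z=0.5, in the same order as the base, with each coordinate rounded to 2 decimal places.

Cross-section at z=0.5: (-0.39,5.56) (-1.00,1.95) (-2.08,-4.77) (5.03,3.82)

t = z/height = 0.5/8 = 0.0625
s = 1 + (scale-1)·z/height = 1 + (1.57-1)·0.5/8 = 1.035625
θ = twist·z/height = -285°·0.5/8 = -17.8125° = -0.310887 rad
cos θ = 0.952063, sin θ = -0.305903 (intermediates below are computed at full precision and shown rounded to 5 d.p.)
v1: (-2,5) → rotate → (-0.37461,5.37212) → ×s → (-0.38796,5.56350) → (-0.39,5.56)
v2: (-1.5,1.5) → rotate → (-0.96924,1.88695) → ×s → (-1.00377,1.95417) → (-1.00,1.95)
v3: (-0.5,-5) → rotate → (-2.00555,-4.60736) → ×s → (-2.07699,-4.77150) → (-2.08,-4.77)
v4: (3.5,5) → rotate → (4.86173,3.68965) → ×s → (5.03493,3.82110) → (5.03,3.82)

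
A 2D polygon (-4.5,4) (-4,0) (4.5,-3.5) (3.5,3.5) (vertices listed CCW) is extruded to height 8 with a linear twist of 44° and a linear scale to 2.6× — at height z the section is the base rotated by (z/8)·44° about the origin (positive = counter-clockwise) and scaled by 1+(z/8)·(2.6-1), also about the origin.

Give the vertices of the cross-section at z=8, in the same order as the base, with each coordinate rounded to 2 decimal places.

t = z/height = 8/8 = 1
s = 1 + (scale-1)·z/height = 1 + (2.6-1)·8/8 = 2.600000
θ = twist·z/height = 44°·8/8 = 44.0000° = 0.767945 rad
cos θ = 0.719340, sin θ = 0.694658 (intermediates below are computed at full precision and shown rounded to 5 d.p.)
v1: (-4.5,4) → rotate → (-6.01566,-0.24860) → ×s → (-15.64072,-0.64637) → (-15.64,-0.65)
v2: (-4,0) → rotate → (-2.87736,-2.77863) → ×s → (-7.48113,-7.22445) → (-7.48,-7.22)
v3: (4.5,-3.5) → rotate → (5.66833,0.60827) → ×s → (14.73767,1.58151) → (14.74,1.58)
v4: (3.5,3.5) → rotate → (0.08639,4.94899) → ×s → (0.22460,12.86738) → (0.22,12.87)

Cross-section at z=8: (-15.64,-0.65) (-7.48,-7.22) (14.74,1.58) (0.22,12.87)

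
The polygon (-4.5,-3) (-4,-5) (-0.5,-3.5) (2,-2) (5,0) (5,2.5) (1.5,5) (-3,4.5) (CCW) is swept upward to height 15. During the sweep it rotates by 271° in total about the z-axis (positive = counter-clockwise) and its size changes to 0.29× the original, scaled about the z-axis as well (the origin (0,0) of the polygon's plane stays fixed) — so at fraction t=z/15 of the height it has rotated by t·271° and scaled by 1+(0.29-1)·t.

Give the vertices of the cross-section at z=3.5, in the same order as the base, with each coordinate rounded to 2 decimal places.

t = z/height = 3.5/15 = 0.233333
s = 1 + (scale-1)·z/height = 1 + (0.29-1)·3.5/15 = 0.834333
θ = twist·z/height = 271°·3.5/15 = 63.2333° = 1.103630 rad
cos θ = 0.450358, sin θ = 0.892848 (intermediates below are computed at full precision and shown rounded to 5 d.p.)
v1: (-4.5,-3) → rotate → (0.65193,-5.36889) → ×s → (0.54393,-4.47944) → (0.54,-4.48)
v2: (-4,-5) → rotate → (2.66281,-5.82318) → ×s → (2.22167,-4.85848) → (2.22,-4.86)
v3: (-0.5,-3.5) → rotate → (2.89979,-2.02268) → ×s → (2.41939,-1.68759) → (2.42,-1.69)
v4: (2,-2) → rotate → (2.68641,0.88498) → ×s → (2.24136,0.73837) → (2.24,0.74)
v5: (5,0) → rotate → (2.25179,4.46424) → ×s → (1.87874,3.72466) → (1.88,3.72)
v6: (5,2.5) → rotate → (0.01967,5.59014) → ×s → (0.01641,4.66404) → (0.02,4.66)
v7: (1.5,5) → rotate → (-3.78870,3.59106) → ×s → (-3.16104,2.99614) → (-3.16,3.00)
v8: (-3,4.5) → rotate → (-5.36889,-0.65193) → ×s → (-4.47944,-0.54393) → (-4.48,-0.54)

Cross-section at z=3.5: (0.54,-4.48) (2.22,-4.86) (2.42,-1.69) (2.24,0.74) (1.88,3.72) (0.02,4.66) (-3.16,3.00) (-4.48,-0.54)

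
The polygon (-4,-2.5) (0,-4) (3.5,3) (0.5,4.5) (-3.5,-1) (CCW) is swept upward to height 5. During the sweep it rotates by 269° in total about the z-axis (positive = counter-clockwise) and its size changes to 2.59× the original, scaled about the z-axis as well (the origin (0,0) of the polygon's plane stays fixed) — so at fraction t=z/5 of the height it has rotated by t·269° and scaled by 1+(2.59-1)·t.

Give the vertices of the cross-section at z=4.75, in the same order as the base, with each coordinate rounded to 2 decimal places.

t = z/height = 4.75/5 = 0.95
s = 1 + (scale-1)·z/height = 1 + (2.59-1)·4.75/5 = 2.510500
θ = twist·z/height = 269°·4.75/5 = 255.5500° = 4.460189 rad
cos θ = -0.249535, sin θ = -0.968366 (intermediates below are computed at full precision and shown rounded to 5 d.p.)
v1: (-4,-2.5) → rotate → (-1.42277,4.49730) → ×s → (-3.57187,11.29047) → (-3.57,11.29)
v2: (0,-4) → rotate → (-3.87346,0.99814) → ×s → (-9.72433,2.50583) → (-9.72,2.51)
v3: (3.5,3) → rotate → (2.03172,-4.13789) → ×s → (5.10064,-10.38816) → (5.10,-10.39)
v4: (0.5,4.5) → rotate → (4.23288,-1.60709) → ×s → (10.62664,-4.03460) → (10.63,-4.03)
v5: (-3.5,-1) → rotate → (-0.09499,3.63882) → ×s → (-0.23848,9.13525) → (-0.24,9.14)

Cross-section at z=4.75: (-3.57,11.29) (-9.72,2.51) (5.10,-10.39) (10.63,-4.03) (-0.24,9.14)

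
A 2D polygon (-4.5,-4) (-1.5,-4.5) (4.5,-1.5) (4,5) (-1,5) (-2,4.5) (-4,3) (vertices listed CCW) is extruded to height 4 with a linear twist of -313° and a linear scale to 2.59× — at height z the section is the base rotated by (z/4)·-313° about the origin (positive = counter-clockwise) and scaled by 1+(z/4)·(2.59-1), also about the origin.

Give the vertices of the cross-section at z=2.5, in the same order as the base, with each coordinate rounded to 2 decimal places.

Cross-section at z=2.5: (10.79,5.26) (5.30,7.83) (-7.83,5.30) (-10.37,-7.45) (-0.76,-10.14) (1.42,-9.71) (6.07,-7.91)

t = z/height = 2.5/4 = 0.625
s = 1 + (scale-1)·z/height = 1 + (2.59-1)·2.5/4 = 1.993750
θ = twist·z/height = -313°·2.5/4 = -195.6250° = -3.414300 rad
cos θ = -0.963045, sin θ = 0.269340 (intermediates below are computed at full precision and shown rounded to 5 d.p.)
v1: (-4.5,-4) → rotate → (5.41106,2.64015) → ×s → (10.78831,5.26380) → (10.79,5.26)
v2: (-1.5,-4.5) → rotate → (2.65660,3.92969) → ×s → (5.29659,7.83483) → (5.30,7.83)
v3: (4.5,-1.5) → rotate → (-3.92969,2.65660) → ×s → (-7.83483,5.29659) → (-7.83,5.30)
v4: (4,5) → rotate → (-5.19888,-3.73787) → ×s → (-10.36527,-7.45237) → (-10.37,-7.45)
v5: (-1,5) → rotate → (-0.38366,-5.08457) → ×s → (-0.76491,-10.13735) → (-0.76,-10.14)
v6: (-2,4.5) → rotate → (0.71406,-4.87238) → ×s → (1.42366,-9.71431) → (1.42,-9.71)
v7: (-4,3) → rotate → (3.04416,-3.96650) → ×s → (6.06929,-7.90820) → (6.07,-7.91)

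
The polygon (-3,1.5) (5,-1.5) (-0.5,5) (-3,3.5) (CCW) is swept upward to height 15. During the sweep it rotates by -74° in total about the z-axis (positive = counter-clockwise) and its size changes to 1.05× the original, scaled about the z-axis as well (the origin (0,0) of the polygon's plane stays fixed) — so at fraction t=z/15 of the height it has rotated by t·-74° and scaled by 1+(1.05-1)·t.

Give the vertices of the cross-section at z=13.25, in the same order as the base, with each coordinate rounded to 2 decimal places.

Cross-section at z=13.25: (0.12,3.50) (0.75,-5.40) (4.53,2.65) (2.02,4.37)

t = z/height = 13.25/15 = 0.883333
s = 1 + (scale-1)·z/height = 1 + (1.05-1)·13.25/15 = 1.044167
θ = twist·z/height = -74°·13.25/15 = -65.3667° = -1.140864 rad
cos θ = 0.416810, sin θ = -0.908994 (intermediates below are computed at full precision and shown rounded to 5 d.p.)
v1: (-3,1.5) → rotate → (0.11306,3.35220) → ×s → (0.11806,3.50025) → (0.12,3.50)
v2: (5,-1.5) → rotate → (0.72056,-5.17018) → ×s → (0.75238,-5.39853) → (0.75,-5.40)
v3: (-0.5,5) → rotate → (4.33656,2.53855) → ×s → (4.52810,2.65066) → (4.53,2.65)
v4: (-3,3.5) → rotate → (1.93105,4.18582) → ×s → (2.01634,4.37069) → (2.02,4.37)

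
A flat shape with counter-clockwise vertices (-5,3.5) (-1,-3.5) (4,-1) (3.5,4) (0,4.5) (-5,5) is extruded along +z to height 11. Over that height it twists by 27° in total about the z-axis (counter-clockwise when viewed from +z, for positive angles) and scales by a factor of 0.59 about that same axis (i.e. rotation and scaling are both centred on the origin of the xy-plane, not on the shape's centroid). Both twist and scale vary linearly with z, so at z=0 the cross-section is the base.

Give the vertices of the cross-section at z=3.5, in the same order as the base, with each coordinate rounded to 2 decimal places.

t = z/height = 3.5/11 = 0.318182
s = 1 + (scale-1)·z/height = 1 + (0.59-1)·3.5/11 = 0.869545
θ = twist·z/height = 27°·3.5/11 = 8.5909° = 0.149940 rad
cos θ = 0.988780, sin θ = 0.149378 (intermediates below are computed at full precision and shown rounded to 5 d.p.)
v1: (-5,3.5) → rotate → (-5.46673,2.71384) → ×s → (-4.75357,2.35981) → (-4.75,2.36)
v2: (-1,-3.5) → rotate → (-0.46596,-3.61011) → ×s → (-0.40517,-3.13915) → (-0.41,-3.14)
v3: (4,-1) → rotate → (4.10450,-0.39127) → ×s → (3.56905,-0.34022) → (3.57,-0.34)
v4: (3.5,4) → rotate → (2.86322,4.47794) → ×s → (2.48970,3.89378) → (2.49,3.89)
v5: (0,4.5) → rotate → (-0.67220,4.44951) → ×s → (-0.58451,3.86905) → (-0.58,3.87)
v6: (-5,5) → rotate → (-5.69079,4.19701) → ×s → (-4.94840,3.64949) → (-4.95,3.65)

Cross-section at z=3.5: (-4.75,2.36) (-0.41,-3.14) (3.57,-0.34) (2.49,3.89) (-0.58,3.87) (-4.95,3.65)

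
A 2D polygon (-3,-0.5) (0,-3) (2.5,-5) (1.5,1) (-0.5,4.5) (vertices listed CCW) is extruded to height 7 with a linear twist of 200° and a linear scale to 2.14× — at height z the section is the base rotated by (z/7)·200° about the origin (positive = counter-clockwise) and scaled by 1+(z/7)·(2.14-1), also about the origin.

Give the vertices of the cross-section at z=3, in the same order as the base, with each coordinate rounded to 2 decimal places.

Cross-section at z=3: (0.41,-4.51) (4.45,-0.33) (7.70,3.15) (-1.32,2.34) (-6.74,-0.24)

t = z/height = 3/7 = 0.428571
s = 1 + (scale-1)·z/height = 1 + (2.14-1)·3/7 = 1.488571
θ = twist·z/height = 200°·3/7 = 85.7143° = 1.495997 rad
cos θ = 0.074730, sin θ = 0.997204 (intermediates below are computed at full precision and shown rounded to 5 d.p.)
v1: (-3,-0.5) → rotate → (0.27441,-3.02898) → ×s → (0.40848,-4.50885) → (0.41,-4.51)
v2: (0,-3) → rotate → (2.99161,-0.22419) → ×s → (4.45323,-0.33372) → (4.45,-0.33)
v3: (2.5,-5) → rotate → (5.17284,2.11936) → ×s → (7.70015,3.15482) → (7.70,3.15)
v4: (1.5,1) → rotate → (-0.88511,1.57054) → ×s → (-1.31755,2.33785) → (-1.32,2.34)
v5: (-0.5,4.5) → rotate → (-4.52478,-0.16232) → ×s → (-6.73546,-0.24162) → (-6.74,-0.24)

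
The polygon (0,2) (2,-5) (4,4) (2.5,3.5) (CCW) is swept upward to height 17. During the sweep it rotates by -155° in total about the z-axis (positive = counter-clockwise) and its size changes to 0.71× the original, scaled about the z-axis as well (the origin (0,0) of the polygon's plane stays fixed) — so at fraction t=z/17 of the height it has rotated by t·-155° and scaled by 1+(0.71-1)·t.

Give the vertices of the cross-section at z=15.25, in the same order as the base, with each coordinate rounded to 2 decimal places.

t = z/height = 15.25/17 = 0.897059
s = 1 + (scale-1)·z/height = 1 + (0.71-1)·15.25/17 = 0.739853
θ = twist·z/height = -155°·15.25/17 = -139.0441° = -2.426778 rad
cos θ = -0.755215, sin θ = -0.655478 (intermediates below are computed at full precision and shown rounded to 5 d.p.)
v1: (0,2) → rotate → (1.31096,-1.51043) → ×s → (0.96991,-1.11750) → (0.97,-1.12)
v2: (2,-5) → rotate → (-4.78782,2.46512) → ×s → (-3.54228,1.82382) → (-3.54,1.82)
v3: (4,4) → rotate → (-0.39895,-5.64277) → ×s → (-0.29516,-4.17482) → (-0.30,-4.17)
v4: (2.5,3.5) → rotate → (0.40614,-4.28195) → ×s → (0.30048,-3.16801) → (0.30,-3.17)

Cross-section at z=15.25: (0.97,-1.12) (-3.54,1.82) (-0.30,-4.17) (0.30,-3.17)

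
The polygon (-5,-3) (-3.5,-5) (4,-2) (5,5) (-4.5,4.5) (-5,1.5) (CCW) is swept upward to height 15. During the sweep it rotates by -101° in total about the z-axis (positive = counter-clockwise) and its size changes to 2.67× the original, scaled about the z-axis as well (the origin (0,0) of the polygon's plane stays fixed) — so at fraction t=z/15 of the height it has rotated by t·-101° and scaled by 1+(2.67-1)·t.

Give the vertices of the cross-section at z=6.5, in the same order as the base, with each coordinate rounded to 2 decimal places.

t = z/height = 6.5/15 = 0.433333
s = 1 + (scale-1)·z/height = 1 + (2.67-1)·6.5/15 = 1.723667
θ = twist·z/height = -101°·6.5/15 = -43.7667° = -0.763872 rad
cos θ = 0.722163, sin θ = -0.691723 (intermediates below are computed at full precision and shown rounded to 5 d.p.)
v1: (-5,-3) → rotate → (-5.68598,1.29213) → ×s → (-9.80074,2.22720) → (-9.80,2.23)
v2: (-3.5,-5) → rotate → (-5.98619,-1.18978) → ×s → (-10.31819,-2.05079) → (-10.32,-2.05)
v3: (4,-2) → rotate → (1.50520,-4.21122) → ×s → (2.59447,-7.25874) → (2.59,-7.26)
v4: (5,5) → rotate → (7.06943,0.15220) → ×s → (12.18534,0.26234) → (12.19,0.26)
v5: (-4.5,4.5) → rotate → (-0.13698,6.36249) → ×s → (-0.23610,10.96681) → (-0.24,10.97)
v6: (-5,1.5) → rotate → (-2.57323,4.54186) → ×s → (-4.43539,7.82865) → (-4.44,7.83)

Cross-section at z=6.5: (-9.80,2.23) (-10.32,-2.05) (2.59,-7.26) (12.19,0.26) (-0.24,10.97) (-4.44,7.83)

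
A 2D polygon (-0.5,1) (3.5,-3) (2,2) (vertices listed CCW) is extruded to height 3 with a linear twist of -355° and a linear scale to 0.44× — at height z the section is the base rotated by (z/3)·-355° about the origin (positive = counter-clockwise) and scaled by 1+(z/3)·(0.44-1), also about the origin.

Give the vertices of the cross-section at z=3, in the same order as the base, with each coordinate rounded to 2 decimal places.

Cross-section at z=3: (-0.26,0.42) (1.65,-1.18) (0.80,0.95)

t = z/height = 3/3 = 1
s = 1 + (scale-1)·z/height = 1 + (0.44-1)·3/3 = 0.440000
θ = twist·z/height = -355°·3/3 = -355.0000° = -6.195919 rad
cos θ = 0.996195, sin θ = 0.087156 (intermediates below are computed at full precision and shown rounded to 5 d.p.)
v1: (-0.5,1) → rotate → (-0.58525,0.95262) → ×s → (-0.25751,0.41915) → (-0.26,0.42)
v2: (3.5,-3) → rotate → (3.74815,-2.68354) → ×s → (1.64919,-1.18076) → (1.65,-1.18)
v3: (2,2) → rotate → (1.81808,2.16670) → ×s → (0.79995,0.95335) → (0.80,0.95)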